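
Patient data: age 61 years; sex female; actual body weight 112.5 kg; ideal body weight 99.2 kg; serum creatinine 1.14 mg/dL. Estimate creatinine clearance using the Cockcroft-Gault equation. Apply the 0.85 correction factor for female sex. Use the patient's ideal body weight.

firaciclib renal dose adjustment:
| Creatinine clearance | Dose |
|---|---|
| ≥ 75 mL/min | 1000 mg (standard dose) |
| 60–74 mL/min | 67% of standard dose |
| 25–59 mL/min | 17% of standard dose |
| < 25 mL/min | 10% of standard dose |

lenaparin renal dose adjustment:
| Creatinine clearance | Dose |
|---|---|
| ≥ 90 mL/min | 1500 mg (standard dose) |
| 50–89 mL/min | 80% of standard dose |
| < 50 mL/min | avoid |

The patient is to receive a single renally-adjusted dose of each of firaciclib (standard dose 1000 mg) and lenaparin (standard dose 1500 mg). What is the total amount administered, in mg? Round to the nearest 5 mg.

2200 mg

CrCl = (140 − 61) × 99.2 / (72 × 1.14) × 0.85 = 7836.8 / 82.08 × 0.85 ≈ 81.2 mL/min
CrCl ≈ 81 mL/min.
firaciclib: ≥ 75 mL/min → 100% of 1000 mg = 1000 mg.
lenaparin: 50–89 mL/min → 80% of 1500 mg = 1200 mg.
Total = 1000 + 1200 = 2200 mg.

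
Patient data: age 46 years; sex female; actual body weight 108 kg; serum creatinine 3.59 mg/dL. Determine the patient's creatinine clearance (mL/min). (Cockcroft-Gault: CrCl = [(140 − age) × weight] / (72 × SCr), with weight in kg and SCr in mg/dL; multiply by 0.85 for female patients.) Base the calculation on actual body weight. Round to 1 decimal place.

CrCl = (140 − 46) × 108 / (72 × 3.59) × 0.85 = 10152.0 / 258.48 × 0.85 ≈ 33.4 mL/min

33.4 mL/min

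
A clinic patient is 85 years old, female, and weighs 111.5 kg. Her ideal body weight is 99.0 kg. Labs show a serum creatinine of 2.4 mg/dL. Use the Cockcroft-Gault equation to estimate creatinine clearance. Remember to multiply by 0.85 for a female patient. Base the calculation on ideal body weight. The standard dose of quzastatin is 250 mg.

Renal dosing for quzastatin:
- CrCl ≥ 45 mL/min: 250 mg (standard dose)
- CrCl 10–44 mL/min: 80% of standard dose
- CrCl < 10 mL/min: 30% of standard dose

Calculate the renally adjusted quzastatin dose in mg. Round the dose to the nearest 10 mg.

CrCl = (140 − 85) × 99 / (72 × 2.4) × 0.85 = 5445.0 / 172.80 × 0.85 ≈ 26.8 mL/min
CrCl ≈ 27 mL/min → bracket 10–44 mL/min.
80% of 250 mg = 200 mg

200 mg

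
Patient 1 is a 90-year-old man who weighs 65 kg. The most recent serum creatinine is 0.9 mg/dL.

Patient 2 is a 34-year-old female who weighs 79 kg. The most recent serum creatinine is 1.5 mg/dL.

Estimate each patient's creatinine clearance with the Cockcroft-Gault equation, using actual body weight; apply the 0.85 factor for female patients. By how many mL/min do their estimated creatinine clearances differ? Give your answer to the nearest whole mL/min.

16 mL/min

Patient 1: CrCl = (140 − 90) × 65 / (72 × 0.9) = 3250.0 / 64.80 ≈ 50.2 mL/min
Patient 2: CrCl = (140 − 34) × 79 / (72 × 1.5) × 0.85 = 8374.0 / 108.00 × 0.85 ≈ 65.9 mL/min
|50.2 − 65.9| = 15.7 mL/min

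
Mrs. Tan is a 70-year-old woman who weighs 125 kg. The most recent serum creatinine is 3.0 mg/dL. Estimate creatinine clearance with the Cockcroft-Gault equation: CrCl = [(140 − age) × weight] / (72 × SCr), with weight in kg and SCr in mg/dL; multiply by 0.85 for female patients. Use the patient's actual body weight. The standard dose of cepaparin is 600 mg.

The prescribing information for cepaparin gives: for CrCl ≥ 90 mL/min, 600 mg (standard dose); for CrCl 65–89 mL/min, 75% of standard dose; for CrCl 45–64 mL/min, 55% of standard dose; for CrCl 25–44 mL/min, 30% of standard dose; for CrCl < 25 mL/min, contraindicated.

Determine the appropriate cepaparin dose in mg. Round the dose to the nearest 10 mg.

180 mg

CrCl = (140 − 70) × 125 / (72 × 3) × 0.85 = 8750.0 / 216.00 × 0.85 ≈ 34.4 mL/min
CrCl ≈ 34 mL/min → bracket 25–44 mL/min.
30% of 600 mg = 180 mg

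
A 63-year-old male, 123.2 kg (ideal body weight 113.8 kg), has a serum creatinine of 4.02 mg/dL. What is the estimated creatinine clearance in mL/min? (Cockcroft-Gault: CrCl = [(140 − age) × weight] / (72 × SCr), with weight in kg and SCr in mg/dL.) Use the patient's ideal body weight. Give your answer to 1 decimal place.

CrCl = (140 − 63) × 113.8 / (72 × 4.02) = 8762.6 / 289.44 ≈ 30.3 mL/min

30.3 mL/min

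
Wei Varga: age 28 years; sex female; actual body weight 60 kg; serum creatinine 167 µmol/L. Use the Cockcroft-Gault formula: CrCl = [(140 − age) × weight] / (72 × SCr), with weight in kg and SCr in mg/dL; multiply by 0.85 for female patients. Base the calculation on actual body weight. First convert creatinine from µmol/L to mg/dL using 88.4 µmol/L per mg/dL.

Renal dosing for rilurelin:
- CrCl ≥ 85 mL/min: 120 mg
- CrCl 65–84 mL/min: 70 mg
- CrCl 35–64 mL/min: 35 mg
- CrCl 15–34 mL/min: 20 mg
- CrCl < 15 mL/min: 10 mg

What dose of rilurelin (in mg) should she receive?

35 mg

SCr = 167 / 88.4 = 1.889 mg/dL
CrCl = (140 − 28) × 60 / (72 × 1.889) × 0.85 = 6720.0 / 136.01 × 0.85 ≈ 42.0 mL/min
CrCl ≈ 42 mL/min → bracket 35–64 mL/min.
Dose for this bracket: 35 mg.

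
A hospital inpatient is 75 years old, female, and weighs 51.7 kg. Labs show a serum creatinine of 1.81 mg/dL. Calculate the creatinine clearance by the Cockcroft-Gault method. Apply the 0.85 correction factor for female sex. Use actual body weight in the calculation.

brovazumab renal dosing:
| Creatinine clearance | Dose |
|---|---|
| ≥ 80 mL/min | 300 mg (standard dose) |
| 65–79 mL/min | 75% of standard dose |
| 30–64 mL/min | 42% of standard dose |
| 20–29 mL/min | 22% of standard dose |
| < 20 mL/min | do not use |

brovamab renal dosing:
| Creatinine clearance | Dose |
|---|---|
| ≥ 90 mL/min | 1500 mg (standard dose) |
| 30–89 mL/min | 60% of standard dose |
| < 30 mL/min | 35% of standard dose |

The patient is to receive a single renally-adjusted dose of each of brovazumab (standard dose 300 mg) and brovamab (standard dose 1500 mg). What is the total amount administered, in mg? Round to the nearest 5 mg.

CrCl = (140 − 75) × 51.7 / (72 × 1.81) × 0.85 = 3360.5 / 130.32 × 0.85 ≈ 21.9 mL/min
CrCl ≈ 22 mL/min.
brovazumab: 20–29 mL/min → 22% of 300 mg = 66 mg.
brovamab: < 30 mL/min → 35% of 1500 mg = 525 mg.
Total = 66 + 525 = 591 mg.

590 mg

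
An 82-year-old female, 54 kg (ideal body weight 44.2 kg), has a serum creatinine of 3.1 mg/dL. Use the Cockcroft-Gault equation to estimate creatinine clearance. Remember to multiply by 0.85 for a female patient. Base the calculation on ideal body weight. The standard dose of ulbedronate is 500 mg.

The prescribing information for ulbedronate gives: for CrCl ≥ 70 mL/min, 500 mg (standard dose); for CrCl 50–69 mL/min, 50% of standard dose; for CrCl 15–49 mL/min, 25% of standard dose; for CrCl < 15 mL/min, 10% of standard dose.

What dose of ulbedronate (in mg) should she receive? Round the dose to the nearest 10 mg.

CrCl = (140 − 82) × 44.2 / (72 × 3.1) × 0.85 = 2563.6 / 223.20 × 0.85 ≈ 9.8 mL/min
CrCl ≈ 10 mL/min → bracket < 15 mL/min.
10% of 500 mg = 50 mg

50 mg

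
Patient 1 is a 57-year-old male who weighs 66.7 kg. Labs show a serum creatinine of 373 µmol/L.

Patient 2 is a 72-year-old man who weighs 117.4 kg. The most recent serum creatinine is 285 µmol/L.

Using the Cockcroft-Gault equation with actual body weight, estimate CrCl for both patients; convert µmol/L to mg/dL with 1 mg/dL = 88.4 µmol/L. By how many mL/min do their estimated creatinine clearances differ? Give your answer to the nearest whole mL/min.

16 mL/min

Patient 1: SCr = 373 / 88.4 = 4.219 mg/dL
Patient 1: CrCl = (140 − 57) × 66.7 / (72 × 4.219) = 5536.1 / 303.77 ≈ 18.2 mL/min
Patient 2: SCr = 285 / 88.4 = 3.224 mg/dL
Patient 2: CrCl = (140 − 72) × 117.4 / (72 × 3.224) = 7983.2 / 232.13 ≈ 34.4 mL/min
|18.2 − 34.4| = 16.2 mL/min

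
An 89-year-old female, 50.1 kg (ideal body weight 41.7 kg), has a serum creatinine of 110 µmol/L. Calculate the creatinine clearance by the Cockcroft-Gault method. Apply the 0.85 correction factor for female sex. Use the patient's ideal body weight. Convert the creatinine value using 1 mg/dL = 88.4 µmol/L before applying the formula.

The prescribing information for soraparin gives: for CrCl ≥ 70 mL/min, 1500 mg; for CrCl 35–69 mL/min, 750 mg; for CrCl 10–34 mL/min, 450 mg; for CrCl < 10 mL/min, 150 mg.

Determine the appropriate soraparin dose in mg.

SCr = 110 / 88.4 = 1.244 mg/dL
CrCl = (140 − 89) × 41.7 / (72 × 1.244) × 0.85 = 2126.7 / 89.57 × 0.85 ≈ 20.2 mL/min
CrCl ≈ 20 mL/min → bracket 10–34 mL/min.
Dose for this bracket: 450 mg.

450 mg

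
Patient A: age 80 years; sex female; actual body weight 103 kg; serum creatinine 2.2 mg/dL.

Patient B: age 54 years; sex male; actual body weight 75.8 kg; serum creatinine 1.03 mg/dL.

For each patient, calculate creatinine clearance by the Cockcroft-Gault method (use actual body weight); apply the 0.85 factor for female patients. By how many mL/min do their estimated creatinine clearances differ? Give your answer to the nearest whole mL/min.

55 mL/min

Patient A: CrCl = (140 − 80) × 103 / (72 × 2.2) × 0.85 = 6180.0 / 158.40 × 0.85 ≈ 33.2 mL/min
Patient B: CrCl = (140 − 54) × 75.8 / (72 × 1.03) = 6518.8 / 74.16 ≈ 87.9 mL/min
|33.2 − 87.9| = 54.7 mL/min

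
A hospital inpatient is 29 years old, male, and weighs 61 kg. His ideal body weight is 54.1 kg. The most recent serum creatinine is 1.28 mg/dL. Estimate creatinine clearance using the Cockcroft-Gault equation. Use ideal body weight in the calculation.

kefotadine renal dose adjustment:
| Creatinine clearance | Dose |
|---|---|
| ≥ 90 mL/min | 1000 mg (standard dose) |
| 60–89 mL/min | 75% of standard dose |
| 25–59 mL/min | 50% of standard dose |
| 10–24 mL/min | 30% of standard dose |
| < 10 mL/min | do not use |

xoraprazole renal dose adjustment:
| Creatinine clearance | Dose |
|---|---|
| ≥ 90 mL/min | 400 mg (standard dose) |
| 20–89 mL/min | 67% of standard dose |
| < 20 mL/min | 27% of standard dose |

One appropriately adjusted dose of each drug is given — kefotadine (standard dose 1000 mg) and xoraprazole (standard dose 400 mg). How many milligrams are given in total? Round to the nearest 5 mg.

1020 mg

CrCl = (140 − 29) × 54.1 / (72 × 1.28) = 6005.1 / 92.16 ≈ 65.2 mL/min
CrCl ≈ 65 mL/min.
kefotadine: 60–89 mL/min → 75% of 1000 mg = 750 mg.
xoraprazole: 20–89 mL/min → 67% of 400 mg = 268 mg.
Total = 750 + 268 = 1018 mg.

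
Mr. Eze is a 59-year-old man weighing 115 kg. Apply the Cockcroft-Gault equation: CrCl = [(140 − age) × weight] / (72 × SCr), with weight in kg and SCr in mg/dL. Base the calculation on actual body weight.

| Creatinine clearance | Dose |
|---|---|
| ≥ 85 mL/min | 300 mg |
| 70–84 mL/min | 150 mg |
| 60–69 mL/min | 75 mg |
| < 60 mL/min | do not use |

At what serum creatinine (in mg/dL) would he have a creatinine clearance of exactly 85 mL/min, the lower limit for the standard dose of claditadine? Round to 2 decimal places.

Standard dose requires CrCl ≥ 85 mL/min.
Set (140 − 59) × 115 / (72 × SCr) = 85
SCr = (140 − 59) × 115 / (72 × 85) = 1.522 mg/dL

1.52 mg/dL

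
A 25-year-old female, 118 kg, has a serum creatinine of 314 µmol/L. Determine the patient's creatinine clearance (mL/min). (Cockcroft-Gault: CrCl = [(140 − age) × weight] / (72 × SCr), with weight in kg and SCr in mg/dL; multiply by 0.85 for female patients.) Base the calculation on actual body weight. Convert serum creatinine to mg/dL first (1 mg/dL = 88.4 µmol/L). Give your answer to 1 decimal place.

45.1 mL/min

SCr = 314 / 88.4 = 3.552 mg/dL
CrCl = (140 − 25) × 118 / (72 × 3.552) × 0.85 = 13570.0 / 255.74 × 0.85 ≈ 45.1 mL/min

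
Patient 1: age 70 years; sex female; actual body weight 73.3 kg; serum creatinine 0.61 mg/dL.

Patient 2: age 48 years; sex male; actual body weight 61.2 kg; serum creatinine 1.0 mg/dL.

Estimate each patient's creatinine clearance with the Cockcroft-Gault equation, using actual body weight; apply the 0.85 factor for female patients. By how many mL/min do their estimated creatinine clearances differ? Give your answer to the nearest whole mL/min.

Patient 1: CrCl = (140 − 70) × 73.3 / (72 × 0.61) × 0.85 = 5131.0 / 43.92 × 0.85 ≈ 99.3 mL/min
Patient 2: CrCl = (140 − 48) × 61.2 / (72 × 1) = 5630.4 / 72.00 ≈ 78.2 mL/min
|99.3 − 78.2| = 21.1 mL/min

21 mL/min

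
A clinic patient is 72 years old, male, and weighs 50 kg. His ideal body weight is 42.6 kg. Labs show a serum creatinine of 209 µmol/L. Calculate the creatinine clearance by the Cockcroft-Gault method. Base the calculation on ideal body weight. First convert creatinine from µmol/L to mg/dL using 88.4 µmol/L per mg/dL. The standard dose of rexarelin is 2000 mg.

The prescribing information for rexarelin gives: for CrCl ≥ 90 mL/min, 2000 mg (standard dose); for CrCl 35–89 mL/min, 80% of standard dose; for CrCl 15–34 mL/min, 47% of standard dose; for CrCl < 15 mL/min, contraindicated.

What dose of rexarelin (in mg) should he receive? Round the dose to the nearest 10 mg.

940 mg

SCr = 209 / 88.4 = 2.364 mg/dL
CrCl = (140 − 72) × 42.6 / (72 × 2.364) = 2896.8 / 170.21 ≈ 17.0 mL/min
CrCl ≈ 17 mL/min → bracket 15–34 mL/min.
47% of 2000 mg = 940 mg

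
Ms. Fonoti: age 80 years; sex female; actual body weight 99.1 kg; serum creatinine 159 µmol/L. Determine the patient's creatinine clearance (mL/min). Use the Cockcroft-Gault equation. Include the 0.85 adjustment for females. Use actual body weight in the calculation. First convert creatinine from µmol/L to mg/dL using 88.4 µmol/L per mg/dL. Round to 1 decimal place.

39.0 mL/min

SCr = 159 / 88.4 = 1.799 mg/dL
CrCl = (140 − 80) × 99.1 / (72 × 1.799) × 0.85 = 5946.0 / 129.53 × 0.85 ≈ 39.0 mL/min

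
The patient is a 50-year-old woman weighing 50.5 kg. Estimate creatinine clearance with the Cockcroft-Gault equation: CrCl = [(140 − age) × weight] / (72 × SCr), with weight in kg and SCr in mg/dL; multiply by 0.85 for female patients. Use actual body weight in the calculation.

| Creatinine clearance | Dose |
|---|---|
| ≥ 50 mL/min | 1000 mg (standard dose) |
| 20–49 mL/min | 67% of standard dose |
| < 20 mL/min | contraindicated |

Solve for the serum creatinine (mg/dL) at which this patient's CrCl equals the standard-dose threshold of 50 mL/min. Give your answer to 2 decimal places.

1.07 mg/dL

Standard dose requires CrCl ≥ 50 mL/min.
Set (140 − 50) × 50.5 × 0.85 / (72 × SCr) = 50
SCr = (140 − 50) × 50.5 × 0.85 / (72 × 50) = 1.073 mg/dL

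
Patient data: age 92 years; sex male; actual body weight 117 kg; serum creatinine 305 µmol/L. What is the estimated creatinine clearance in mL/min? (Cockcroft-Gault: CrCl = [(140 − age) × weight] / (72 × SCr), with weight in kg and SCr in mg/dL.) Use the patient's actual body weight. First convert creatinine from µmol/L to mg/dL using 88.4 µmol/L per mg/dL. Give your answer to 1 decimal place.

22.6 mL/min

SCr = 305 / 88.4 = 3.45 mg/dL
CrCl = (140 − 92) × 117 / (72 × 3.45) = 5616.0 / 248.40 ≈ 22.6 mL/min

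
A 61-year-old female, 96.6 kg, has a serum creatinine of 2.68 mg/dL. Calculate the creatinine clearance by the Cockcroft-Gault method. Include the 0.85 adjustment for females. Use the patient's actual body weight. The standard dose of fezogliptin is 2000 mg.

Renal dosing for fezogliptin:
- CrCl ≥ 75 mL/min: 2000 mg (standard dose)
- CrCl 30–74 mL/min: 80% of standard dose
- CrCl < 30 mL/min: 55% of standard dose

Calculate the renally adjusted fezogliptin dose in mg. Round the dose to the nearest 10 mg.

1600 mg

CrCl = (140 − 61) × 96.6 / (72 × 2.68) × 0.85 = 7631.4 / 192.96 × 0.85 ≈ 33.6 mL/min
CrCl ≈ 34 mL/min → bracket 30–74 mL/min.
80% of 2000 mg = 1600 mg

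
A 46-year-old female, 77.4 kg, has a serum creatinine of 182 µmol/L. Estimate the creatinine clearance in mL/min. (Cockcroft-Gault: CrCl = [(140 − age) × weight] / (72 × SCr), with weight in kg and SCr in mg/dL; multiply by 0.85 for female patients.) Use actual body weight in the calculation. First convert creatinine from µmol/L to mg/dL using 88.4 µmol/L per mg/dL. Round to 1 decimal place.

41.7 mL/min

SCr = 182 / 88.4 = 2.059 mg/dL
CrCl = (140 − 46) × 77.4 / (72 × 2.059) × 0.85 = 7275.6 / 148.25 × 0.85 ≈ 41.7 mL/min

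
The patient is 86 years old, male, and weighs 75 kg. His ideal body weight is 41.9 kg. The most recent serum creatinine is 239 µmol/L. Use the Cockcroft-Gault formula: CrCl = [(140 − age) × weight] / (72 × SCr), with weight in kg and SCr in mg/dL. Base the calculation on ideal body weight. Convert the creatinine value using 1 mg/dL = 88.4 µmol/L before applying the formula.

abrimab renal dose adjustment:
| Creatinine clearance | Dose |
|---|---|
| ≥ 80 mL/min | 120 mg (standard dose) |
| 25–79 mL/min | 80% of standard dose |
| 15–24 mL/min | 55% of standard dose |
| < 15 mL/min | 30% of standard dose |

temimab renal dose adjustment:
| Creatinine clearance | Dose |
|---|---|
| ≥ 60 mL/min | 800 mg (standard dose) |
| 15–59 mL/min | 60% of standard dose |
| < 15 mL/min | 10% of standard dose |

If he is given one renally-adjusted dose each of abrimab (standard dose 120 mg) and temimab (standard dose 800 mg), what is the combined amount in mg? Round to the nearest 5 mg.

115 mg

SCr = 239 / 88.4 = 2.704 mg/dL
CrCl = (140 − 86) × 41.9 / (72 × 2.704) = 2262.6 / 194.69 ≈ 11.6 mL/min
CrCl ≈ 12 mL/min.
abrimab: < 15 mL/min → 30% of 120 mg = 36 mg.
temimab: < 15 mL/min → 10% of 800 mg = 80 mg.
Total = 36 + 80 = 116 mg.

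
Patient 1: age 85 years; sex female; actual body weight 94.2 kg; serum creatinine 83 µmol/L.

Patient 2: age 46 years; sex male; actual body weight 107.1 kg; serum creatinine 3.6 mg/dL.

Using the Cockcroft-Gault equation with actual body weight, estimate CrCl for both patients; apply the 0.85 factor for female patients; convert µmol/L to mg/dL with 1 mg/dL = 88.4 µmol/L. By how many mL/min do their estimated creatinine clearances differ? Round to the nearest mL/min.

26 mL/min

Patient 1: SCr = 83 / 88.4 = 0.939 mg/dL
Patient 1: CrCl = (140 − 85) × 94.2 / (72 × 0.939) × 0.85 = 5181.0 / 67.61 × 0.85 ≈ 65.1 mL/min
Patient 2: CrCl = (140 − 46) × 107.1 / (72 × 3.6) = 10067.4 / 259.20 ≈ 38.8 mL/min
|65.1 − 38.8| = 26.3 mL/min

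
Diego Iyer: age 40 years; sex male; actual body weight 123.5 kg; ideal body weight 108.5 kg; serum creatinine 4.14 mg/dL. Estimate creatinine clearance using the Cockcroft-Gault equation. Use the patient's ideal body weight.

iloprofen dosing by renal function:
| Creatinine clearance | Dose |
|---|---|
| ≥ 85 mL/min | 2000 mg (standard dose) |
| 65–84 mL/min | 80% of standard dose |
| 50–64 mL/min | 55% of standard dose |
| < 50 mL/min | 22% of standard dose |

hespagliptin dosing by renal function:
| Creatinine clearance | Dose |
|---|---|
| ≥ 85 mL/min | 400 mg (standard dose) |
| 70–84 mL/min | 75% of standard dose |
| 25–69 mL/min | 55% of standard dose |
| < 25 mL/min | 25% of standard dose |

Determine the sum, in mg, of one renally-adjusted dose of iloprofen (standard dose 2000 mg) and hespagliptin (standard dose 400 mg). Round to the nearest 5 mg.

660 mg

CrCl = (140 − 40) × 108.5 / (72 × 4.14) = 10850.0 / 298.08 ≈ 36.4 mL/min
CrCl ≈ 36 mL/min.
iloprofen: < 50 mL/min → 22% of 2000 mg = 440 mg.
hespagliptin: 25–69 mL/min → 55% of 400 mg = 220 mg.
Total = 440 + 220 = 660 mg.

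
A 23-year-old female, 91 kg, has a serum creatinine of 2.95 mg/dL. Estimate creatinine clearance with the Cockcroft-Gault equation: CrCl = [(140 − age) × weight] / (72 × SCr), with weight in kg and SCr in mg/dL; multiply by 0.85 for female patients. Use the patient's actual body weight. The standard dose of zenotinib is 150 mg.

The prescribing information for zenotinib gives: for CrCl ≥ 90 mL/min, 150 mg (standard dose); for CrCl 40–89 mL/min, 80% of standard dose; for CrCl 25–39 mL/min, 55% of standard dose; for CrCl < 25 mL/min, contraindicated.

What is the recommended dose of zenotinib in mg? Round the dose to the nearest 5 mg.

120 mg

CrCl = (140 − 23) × 91 / (72 × 2.95) × 0.85 = 10647.0 / 212.40 × 0.85 ≈ 42.6 mL/min
CrCl ≈ 43 mL/min → bracket 40–89 mL/min.
80% of 150 mg = 120 mg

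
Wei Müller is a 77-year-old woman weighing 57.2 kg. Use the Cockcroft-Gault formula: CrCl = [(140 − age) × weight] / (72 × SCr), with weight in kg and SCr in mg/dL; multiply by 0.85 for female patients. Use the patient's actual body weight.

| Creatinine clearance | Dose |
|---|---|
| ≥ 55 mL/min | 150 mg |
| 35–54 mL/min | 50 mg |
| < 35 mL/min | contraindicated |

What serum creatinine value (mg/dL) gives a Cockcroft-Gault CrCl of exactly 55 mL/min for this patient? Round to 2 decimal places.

Standard dose requires CrCl ≥ 55 mL/min.
Set (140 − 77) × 57.2 × 0.85 / (72 × SCr) = 55
SCr = (140 − 77) × 57.2 × 0.85 / (72 × 55) = 0.774 mg/dL

0.77 mg/dL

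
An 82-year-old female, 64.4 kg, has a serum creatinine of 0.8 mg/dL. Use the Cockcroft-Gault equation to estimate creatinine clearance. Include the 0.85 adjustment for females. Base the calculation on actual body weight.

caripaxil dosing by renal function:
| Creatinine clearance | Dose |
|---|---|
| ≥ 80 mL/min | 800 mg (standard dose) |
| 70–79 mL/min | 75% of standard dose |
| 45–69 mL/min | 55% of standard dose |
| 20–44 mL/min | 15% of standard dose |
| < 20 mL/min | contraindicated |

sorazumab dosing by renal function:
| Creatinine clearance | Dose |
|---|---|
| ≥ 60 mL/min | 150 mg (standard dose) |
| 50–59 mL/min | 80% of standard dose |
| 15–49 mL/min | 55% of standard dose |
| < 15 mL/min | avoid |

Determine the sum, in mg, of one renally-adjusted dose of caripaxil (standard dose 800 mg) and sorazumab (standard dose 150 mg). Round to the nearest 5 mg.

CrCl = (140 − 82) × 64.4 / (72 × 0.8) × 0.85 = 3735.2 / 57.60 × 0.85 ≈ 55.1 mL/min
CrCl ≈ 55 mL/min.
caripaxil: 45–69 mL/min → 55% of 800 mg = 440 mg.
sorazumab: 50–59 mL/min → 80% of 150 mg = 120 mg.
Total = 440 + 120 = 560 mg.

560 mg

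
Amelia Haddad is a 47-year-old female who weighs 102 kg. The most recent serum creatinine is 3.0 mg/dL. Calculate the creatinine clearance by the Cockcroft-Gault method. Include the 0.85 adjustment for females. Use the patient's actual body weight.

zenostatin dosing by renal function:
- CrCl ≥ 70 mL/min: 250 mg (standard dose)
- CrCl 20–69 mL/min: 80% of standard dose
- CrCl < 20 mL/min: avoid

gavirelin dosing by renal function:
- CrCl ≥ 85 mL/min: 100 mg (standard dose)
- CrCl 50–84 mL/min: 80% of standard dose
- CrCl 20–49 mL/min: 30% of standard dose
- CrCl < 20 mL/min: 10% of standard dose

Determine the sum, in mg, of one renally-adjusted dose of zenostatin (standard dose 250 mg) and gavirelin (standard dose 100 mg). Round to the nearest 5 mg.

CrCl = (140 − 47) × 102 / (72 × 3) × 0.85 = 9486.0 / 216.00 × 0.85 ≈ 37.3 mL/min
CrCl ≈ 37 mL/min.
zenostatin: 20–69 mL/min → 80% of 250 mg = 200 mg.
gavirelin: 20–49 mL/min → 30% of 100 mg = 30 mg.
Total = 200 + 30 = 230 mg.

230 mg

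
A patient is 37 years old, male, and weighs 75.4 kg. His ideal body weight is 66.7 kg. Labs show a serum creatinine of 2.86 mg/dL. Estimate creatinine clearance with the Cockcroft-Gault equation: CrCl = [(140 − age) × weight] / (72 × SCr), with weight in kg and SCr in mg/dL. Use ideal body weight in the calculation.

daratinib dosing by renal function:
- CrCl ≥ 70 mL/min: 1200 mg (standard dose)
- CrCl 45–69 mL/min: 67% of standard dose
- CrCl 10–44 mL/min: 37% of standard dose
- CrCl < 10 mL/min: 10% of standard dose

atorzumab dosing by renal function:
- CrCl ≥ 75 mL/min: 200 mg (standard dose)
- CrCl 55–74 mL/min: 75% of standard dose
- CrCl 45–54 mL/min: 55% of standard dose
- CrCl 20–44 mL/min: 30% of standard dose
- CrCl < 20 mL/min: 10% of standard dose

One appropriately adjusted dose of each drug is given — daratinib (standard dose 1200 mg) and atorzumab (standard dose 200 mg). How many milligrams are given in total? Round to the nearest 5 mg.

CrCl = (140 − 37) × 66.7 / (72 × 2.86) = 6870.1 / 205.92 ≈ 33.4 mL/min
CrCl ≈ 33 mL/min.
daratinib: 10–44 mL/min → 37% of 1200 mg = 444 mg.
atorzumab: 20–44 mL/min → 30% of 200 mg = 60 mg.
Total = 444 + 60 = 504 mg.

505 mg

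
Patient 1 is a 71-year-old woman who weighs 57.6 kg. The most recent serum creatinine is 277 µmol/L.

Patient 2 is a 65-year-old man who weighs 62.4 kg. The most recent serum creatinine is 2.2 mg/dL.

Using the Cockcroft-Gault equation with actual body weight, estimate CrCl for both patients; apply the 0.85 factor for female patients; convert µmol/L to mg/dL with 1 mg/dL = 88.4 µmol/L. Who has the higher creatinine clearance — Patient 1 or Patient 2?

Patient 2

Patient 1: SCr = 277 / 88.4 = 3.133 mg/dL
Patient 1: CrCl = (140 − 71) × 57.6 / (72 × 3.133) × 0.85 = 3974.4 / 225.58 × 0.85 ≈ 15.0 mL/min
Patient 2: CrCl = (140 − 65) × 62.4 / (72 × 2.2) = 4680.0 / 158.40 ≈ 29.5 mL/min
15.0 vs 29.5 mL/min → Patient 2 is higher.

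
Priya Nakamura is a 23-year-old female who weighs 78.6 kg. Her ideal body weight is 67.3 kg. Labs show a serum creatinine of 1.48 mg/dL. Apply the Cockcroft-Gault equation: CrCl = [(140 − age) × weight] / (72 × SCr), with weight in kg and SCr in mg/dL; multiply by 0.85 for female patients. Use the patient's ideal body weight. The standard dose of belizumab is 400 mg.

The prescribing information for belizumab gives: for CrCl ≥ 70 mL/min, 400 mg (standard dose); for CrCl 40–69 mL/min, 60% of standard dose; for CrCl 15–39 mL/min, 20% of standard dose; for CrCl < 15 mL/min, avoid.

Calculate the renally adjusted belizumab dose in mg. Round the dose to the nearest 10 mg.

CrCl = (140 − 23) × 67.3 / (72 × 1.48) × 0.85 = 7874.1 / 106.56 × 0.85 ≈ 62.8 mL/min
CrCl ≈ 63 mL/min → bracket 40–69 mL/min.
60% of 400 mg = 240 mg

240 mg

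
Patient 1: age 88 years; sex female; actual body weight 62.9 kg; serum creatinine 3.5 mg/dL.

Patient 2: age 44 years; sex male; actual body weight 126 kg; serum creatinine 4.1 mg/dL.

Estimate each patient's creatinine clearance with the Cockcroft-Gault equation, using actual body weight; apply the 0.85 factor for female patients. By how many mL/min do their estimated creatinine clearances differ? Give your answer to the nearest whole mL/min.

30 mL/min

Patient 1: CrCl = (140 − 88) × 62.9 / (72 × 3.5) × 0.85 = 3270.8 / 252.00 × 0.85 ≈ 11.0 mL/min
Patient 2: CrCl = (140 − 44) × 126 / (72 × 4.1) = 12096.0 / 295.20 ≈ 41.0 mL/min
|11.0 − 41.0| = 30.0 mL/min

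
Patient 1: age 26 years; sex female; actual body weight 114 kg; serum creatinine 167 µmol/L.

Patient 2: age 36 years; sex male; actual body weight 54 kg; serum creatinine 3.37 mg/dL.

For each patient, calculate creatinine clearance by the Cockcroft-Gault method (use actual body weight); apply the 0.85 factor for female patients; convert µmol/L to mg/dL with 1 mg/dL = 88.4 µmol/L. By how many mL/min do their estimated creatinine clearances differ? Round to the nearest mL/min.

Patient 1: SCr = 167 / 88.4 = 1.889 mg/dL
Patient 1: CrCl = (140 − 26) × 114 / (72 × 1.889) × 0.85 = 12996.0 / 136.01 × 0.85 ≈ 81.2 mL/min
Patient 2: CrCl = (140 − 36) × 54 / (72 × 3.37) = 5616.0 / 242.64 ≈ 23.1 mL/min
|81.2 − 23.1| = 58.1 mL/min

58 mL/min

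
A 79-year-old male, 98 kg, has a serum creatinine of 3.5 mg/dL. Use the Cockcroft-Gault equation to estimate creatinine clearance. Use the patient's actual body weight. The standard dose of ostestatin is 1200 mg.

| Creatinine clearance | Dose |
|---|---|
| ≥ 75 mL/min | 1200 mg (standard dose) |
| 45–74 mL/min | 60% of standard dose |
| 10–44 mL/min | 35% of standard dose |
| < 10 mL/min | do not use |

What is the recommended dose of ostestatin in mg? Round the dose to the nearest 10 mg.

420 mg

CrCl = (140 − 79) × 98 / (72 × 3.5) = 5978.0 / 252.00 ≈ 23.7 mL/min
CrCl ≈ 24 mL/min → bracket 10–44 mL/min.
35% of 1200 mg = 420 mg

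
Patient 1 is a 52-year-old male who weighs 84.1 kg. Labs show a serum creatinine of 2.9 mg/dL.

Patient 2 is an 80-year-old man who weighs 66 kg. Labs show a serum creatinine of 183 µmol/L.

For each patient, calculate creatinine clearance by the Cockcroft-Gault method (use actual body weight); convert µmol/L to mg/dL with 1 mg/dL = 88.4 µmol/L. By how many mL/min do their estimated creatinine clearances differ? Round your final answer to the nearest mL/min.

Patient 1: CrCl = (140 − 52) × 84.1 / (72 × 2.9) = 7400.8 / 208.80 ≈ 35.4 mL/min
Patient 2: SCr = 183 / 88.4 = 2.07 mg/dL
Patient 2: CrCl = (140 − 80) × 66 / (72 × 2.07) = 3960.0 / 149.04 ≈ 26.6 mL/min
|35.4 − 26.6| = 8.8 mL/min

9 mL/min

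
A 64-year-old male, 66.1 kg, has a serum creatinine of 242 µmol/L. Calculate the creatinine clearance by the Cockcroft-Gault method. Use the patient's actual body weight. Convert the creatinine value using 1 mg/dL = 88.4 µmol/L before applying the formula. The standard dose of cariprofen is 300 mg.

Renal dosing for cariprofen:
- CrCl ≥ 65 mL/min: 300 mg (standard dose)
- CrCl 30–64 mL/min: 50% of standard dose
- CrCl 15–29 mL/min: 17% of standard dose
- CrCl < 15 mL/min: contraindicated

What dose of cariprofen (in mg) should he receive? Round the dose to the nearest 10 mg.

SCr = 242 / 88.4 = 2.738 mg/dL
CrCl = (140 − 64) × 66.1 / (72 × 2.738) = 5023.6 / 197.14 ≈ 25.5 mL/min
CrCl ≈ 25 mL/min → bracket 15–29 mL/min.
17% of 300 mg = 51 mg → 50 mg

50 mg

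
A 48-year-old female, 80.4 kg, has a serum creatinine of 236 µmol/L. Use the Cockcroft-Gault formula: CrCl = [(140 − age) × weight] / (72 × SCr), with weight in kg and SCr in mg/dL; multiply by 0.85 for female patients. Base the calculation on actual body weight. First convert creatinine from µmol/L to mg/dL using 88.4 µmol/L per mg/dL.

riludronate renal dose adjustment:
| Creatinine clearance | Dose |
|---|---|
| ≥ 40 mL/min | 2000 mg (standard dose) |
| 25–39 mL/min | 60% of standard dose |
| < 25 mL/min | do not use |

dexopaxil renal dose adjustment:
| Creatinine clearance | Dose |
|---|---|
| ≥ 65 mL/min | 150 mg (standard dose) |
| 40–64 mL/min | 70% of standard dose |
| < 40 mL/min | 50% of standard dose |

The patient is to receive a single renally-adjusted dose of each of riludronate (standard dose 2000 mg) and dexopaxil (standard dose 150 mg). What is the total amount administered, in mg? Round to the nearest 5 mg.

SCr = 236 / 88.4 = 2.67 mg/dL
CrCl = (140 − 48) × 80.4 / (72 × 2.67) × 0.85 = 7396.8 / 192.24 × 0.85 ≈ 32.7 mL/min
CrCl ≈ 33 mL/min.
riludronate: 25–39 mL/min → 60% of 2000 mg = 1200 mg.
dexopaxil: < 40 mL/min → 50% of 150 mg = 75 mg.
Total = 1200 + 75 = 1275 mg.

1275 mg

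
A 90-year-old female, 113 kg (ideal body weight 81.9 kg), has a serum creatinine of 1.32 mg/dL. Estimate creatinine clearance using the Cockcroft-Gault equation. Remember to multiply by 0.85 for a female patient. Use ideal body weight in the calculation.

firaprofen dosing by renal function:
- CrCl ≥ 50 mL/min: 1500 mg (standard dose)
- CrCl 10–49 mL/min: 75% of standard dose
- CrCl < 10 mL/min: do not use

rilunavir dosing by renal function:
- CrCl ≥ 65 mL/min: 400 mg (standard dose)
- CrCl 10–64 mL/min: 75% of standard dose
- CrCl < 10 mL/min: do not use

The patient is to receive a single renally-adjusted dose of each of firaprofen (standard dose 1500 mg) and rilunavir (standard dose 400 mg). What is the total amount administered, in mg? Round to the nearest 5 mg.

CrCl = (140 − 90) × 81.9 / (72 × 1.32) × 0.85 = 4095.0 / 95.04 × 0.85 ≈ 36.6 mL/min
CrCl ≈ 37 mL/min.
firaprofen: 10–49 mL/min → 75% of 1500 mg = 1125 mg.
rilunavir: 10–64 mL/min → 75% of 400 mg = 300 mg.
Total = 1125 + 300 = 1425 mg.

1425 mg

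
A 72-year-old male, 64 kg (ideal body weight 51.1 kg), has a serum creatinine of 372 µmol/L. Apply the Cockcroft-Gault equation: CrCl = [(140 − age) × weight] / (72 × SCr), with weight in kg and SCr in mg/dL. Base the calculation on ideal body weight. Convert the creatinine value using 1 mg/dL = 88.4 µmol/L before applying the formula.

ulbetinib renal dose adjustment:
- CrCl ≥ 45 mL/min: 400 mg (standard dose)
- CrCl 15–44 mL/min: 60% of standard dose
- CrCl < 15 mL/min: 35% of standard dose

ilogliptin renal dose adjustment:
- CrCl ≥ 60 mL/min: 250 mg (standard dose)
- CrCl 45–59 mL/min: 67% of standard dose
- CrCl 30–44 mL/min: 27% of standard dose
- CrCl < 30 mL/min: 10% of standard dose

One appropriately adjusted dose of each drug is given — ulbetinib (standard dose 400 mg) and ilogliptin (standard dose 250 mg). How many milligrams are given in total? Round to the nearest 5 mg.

SCr = 372 / 88.4 = 4.208 mg/dL
CrCl = (140 − 72) × 51.1 / (72 × 4.208) = 3474.8 / 302.98 ≈ 11.5 mL/min
CrCl ≈ 11 mL/min.
ulbetinib: < 15 mL/min → 35% of 400 mg = 140 mg.
ilogliptin: < 30 mL/min → 10% of 250 mg = 25 mg.
Total = 140 + 25 = 165 mg.

165 mg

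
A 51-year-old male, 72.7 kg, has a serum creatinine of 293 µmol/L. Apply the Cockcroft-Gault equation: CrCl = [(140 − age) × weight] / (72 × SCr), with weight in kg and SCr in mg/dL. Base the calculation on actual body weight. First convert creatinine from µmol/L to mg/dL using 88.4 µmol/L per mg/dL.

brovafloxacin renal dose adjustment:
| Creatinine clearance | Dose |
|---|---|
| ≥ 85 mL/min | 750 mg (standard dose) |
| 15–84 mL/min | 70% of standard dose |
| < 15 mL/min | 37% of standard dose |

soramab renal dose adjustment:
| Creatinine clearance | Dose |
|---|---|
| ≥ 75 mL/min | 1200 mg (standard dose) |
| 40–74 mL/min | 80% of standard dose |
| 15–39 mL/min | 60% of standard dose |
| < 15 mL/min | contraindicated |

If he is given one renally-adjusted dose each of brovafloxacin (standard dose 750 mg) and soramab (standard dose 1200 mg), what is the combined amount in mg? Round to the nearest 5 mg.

1245 mg

SCr = 293 / 88.4 = 3.314 mg/dL
CrCl = (140 − 51) × 72.7 / (72 × 3.314) = 6470.3 / 238.61 ≈ 27.1 mL/min
CrCl ≈ 27 mL/min.
brovafloxacin: 15–84 mL/min → 70% of 750 mg = 525 mg.
soramab: 15–39 mL/min → 60% of 1200 mg = 720 mg.
Total = 525 + 720 = 1245 mg.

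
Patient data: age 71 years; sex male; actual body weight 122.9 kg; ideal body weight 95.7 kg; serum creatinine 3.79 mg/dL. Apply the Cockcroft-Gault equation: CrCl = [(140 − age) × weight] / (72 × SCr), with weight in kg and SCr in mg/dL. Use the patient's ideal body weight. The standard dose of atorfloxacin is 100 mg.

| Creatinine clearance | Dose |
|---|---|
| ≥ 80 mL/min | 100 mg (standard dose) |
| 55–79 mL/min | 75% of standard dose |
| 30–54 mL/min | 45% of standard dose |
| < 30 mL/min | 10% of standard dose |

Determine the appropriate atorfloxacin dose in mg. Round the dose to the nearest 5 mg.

10 mg

CrCl = (140 − 71) × 95.7 / (72 × 3.79) = 6603.3 / 272.88 ≈ 24.2 mL/min
CrCl ≈ 24 mL/min → bracket < 30 mL/min.
10% of 100 mg = 10 mg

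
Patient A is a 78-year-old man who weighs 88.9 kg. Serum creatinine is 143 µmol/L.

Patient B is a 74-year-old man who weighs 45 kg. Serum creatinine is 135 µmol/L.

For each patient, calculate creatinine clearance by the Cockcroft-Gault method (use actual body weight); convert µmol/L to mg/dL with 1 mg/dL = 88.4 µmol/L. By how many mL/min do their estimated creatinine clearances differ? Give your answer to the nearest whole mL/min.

20 mL/min

Patient A: SCr = 143 / 88.4 = 1.618 mg/dL
Patient A: CrCl = (140 − 78) × 88.9 / (72 × 1.618) = 5511.8 / 116.50 ≈ 47.3 mL/min
Patient B: SCr = 135 / 88.4 = 1.527 mg/dL
Patient B: CrCl = (140 − 74) × 45 / (72 × 1.527) = 2970.0 / 109.94 ≈ 27.0 mL/min
|47.3 − 27.0| = 20.3 mL/min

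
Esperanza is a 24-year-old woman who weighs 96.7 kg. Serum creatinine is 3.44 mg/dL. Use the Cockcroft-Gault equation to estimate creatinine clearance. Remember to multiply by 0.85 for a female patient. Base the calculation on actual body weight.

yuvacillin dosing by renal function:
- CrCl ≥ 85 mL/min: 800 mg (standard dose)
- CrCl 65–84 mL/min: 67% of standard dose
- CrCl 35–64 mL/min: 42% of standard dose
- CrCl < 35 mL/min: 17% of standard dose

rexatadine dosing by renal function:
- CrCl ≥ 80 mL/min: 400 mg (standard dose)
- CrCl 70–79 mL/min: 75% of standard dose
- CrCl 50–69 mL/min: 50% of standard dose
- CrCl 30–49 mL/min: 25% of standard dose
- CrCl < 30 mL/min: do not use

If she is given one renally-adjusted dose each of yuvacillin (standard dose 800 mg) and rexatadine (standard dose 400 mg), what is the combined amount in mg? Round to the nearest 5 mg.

CrCl = (140 − 24) × 96.7 / (72 × 3.44) × 0.85 = 11217.2 / 247.68 × 0.85 ≈ 38.5 mL/min
CrCl ≈ 38 mL/min.
yuvacillin: 35–64 mL/min → 42% of 800 mg = 336 mg.
rexatadine: 30–49 mL/min → 25% of 400 mg = 100 mg.
Total = 336 + 100 = 436 mg.

435 mg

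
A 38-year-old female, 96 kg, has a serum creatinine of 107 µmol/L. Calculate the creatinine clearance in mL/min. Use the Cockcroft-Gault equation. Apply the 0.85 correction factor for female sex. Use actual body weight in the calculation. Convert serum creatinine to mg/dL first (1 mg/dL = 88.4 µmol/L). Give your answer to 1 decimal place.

95.5 mL/min

SCr = 107 / 88.4 = 1.21 mg/dL
CrCl = (140 − 38) × 96 / (72 × 1.21) × 0.85 = 9792.0 / 87.12 × 0.85 ≈ 95.5 mL/min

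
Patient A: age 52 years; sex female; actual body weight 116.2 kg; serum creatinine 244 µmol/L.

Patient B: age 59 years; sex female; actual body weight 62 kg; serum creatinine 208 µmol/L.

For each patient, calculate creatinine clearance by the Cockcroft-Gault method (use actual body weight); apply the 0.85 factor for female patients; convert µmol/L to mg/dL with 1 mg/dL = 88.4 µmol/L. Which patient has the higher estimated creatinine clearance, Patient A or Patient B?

Patient A: SCr = 244 / 88.4 = 2.76 mg/dL
Patient A: CrCl = (140 − 52) × 116.2 / (72 × 2.76) × 0.85 = 10225.6 / 198.72 × 0.85 ≈ 43.7 mL/min
Patient B: SCr = 208 / 88.4 = 2.353 mg/dL
Patient B: CrCl = (140 − 59) × 62 / (72 × 2.353) × 0.85 = 5022.0 / 169.42 × 0.85 ≈ 25.2 mL/min
43.7 vs 25.2 mL/min → Patient A is higher.

Patient A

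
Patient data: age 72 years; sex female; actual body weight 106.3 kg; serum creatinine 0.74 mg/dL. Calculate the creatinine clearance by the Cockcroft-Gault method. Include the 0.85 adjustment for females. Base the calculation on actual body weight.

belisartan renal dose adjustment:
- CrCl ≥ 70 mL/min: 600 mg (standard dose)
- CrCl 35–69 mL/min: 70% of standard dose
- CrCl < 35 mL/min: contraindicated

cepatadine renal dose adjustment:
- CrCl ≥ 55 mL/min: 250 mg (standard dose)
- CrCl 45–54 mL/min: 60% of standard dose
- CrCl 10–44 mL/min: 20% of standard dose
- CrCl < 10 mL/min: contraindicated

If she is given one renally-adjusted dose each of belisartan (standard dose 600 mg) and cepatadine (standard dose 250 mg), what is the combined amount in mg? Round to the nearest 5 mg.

850 mg

CrCl = (140 − 72) × 106.3 / (72 × 0.74) × 0.85 = 7228.4 / 53.28 × 0.85 ≈ 115.3 mL/min
CrCl ≈ 115 mL/min.
belisartan: ≥ 70 mL/min → 100% of 600 mg = 600 mg.
cepatadine: ≥ 55 mL/min → 100% of 250 mg = 250 mg.
Total = 600 + 250 = 850 mg.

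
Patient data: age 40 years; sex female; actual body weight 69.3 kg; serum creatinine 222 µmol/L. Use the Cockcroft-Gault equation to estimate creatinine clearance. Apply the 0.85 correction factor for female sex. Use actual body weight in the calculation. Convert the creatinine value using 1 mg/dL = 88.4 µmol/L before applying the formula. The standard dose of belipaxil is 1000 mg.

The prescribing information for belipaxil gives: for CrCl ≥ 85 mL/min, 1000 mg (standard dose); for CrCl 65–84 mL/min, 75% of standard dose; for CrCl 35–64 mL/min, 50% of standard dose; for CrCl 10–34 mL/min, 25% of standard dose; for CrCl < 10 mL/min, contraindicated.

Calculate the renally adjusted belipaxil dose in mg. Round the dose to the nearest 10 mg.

250 mg

SCr = 222 / 88.4 = 2.511 mg/dL
CrCl = (140 − 40) × 69.3 / (72 × 2.511) × 0.85 = 6930.0 / 180.79 × 0.85 ≈ 32.6 mL/min
CrCl ≈ 33 mL/min → bracket 10–34 mL/min.
25% of 1000 mg = 250 mg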